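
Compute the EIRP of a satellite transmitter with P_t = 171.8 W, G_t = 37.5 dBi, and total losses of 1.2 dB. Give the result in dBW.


Pt = 171.8 W = 22.3502 dBW
EIRP = Pt_dBW + Gt - losses = 22.3502 + 37.5 - 1.2 = 58.6502 dBW

58.6502 dBW


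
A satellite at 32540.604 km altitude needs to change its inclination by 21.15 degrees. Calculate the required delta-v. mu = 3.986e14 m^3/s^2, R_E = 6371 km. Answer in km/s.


r = 38911.6040 km = 3.8911604e+07 m
V = sqrt(mu/r) = 3200.5829 m/s
di = 21.15 deg = 0.3691371 rad
dV = 2*V*sin(di/2) = 2*3200.5829*sin(0.1845686)
dV = 1174.7576 m/s = 1.1748 km/s

1.1748 km/s


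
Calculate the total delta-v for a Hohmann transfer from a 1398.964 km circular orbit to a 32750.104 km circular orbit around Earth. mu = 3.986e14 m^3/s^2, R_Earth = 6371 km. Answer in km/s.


r1 = 7769.9640 km = 7.769964e+06 m
r2 = 39121.1040 km = 3.9121104e+07 m
dv1 = sqrt(mu/r1)*(sqrt(2*r2/(r1+r2)) - 1) = 2089.5694 m/s
dv2 = sqrt(mu/r2)*(1 - sqrt(2*r1/(r1+r2))) = 1354.4373 m/s
total dv = |dv1| + |dv2| = 2089.5694 + 1354.4373 = 3444.0067 m/s = 3.4440 km/s

3.4440 km/s


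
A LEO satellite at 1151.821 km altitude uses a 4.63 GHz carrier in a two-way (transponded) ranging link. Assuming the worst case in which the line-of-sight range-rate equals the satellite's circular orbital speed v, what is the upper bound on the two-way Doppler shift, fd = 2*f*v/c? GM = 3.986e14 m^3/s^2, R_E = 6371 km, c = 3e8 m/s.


r = 7.522821e+06 m
v = sqrt(mu/r) = 7279.1100 m/s (worst-case radial velocity)
f = 4.63 GHz = 4.63e+09 Hz
fd = 2*f*v/c = 2*4.63e+09*7279.1100/3.0e+08
fd = 224681.8624 Hz

224681.8624 Hz


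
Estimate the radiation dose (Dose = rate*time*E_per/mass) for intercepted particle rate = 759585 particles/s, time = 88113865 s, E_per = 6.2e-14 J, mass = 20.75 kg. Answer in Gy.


Total energy deposited = rate * time * E_per
  = 759585 * 88113865 * 6.2e-14 = 4.1497 J
Dose = E_total / mass = 4.1497 / 20.75
Dose = 0.1999835 Gy

0.2000 Gy


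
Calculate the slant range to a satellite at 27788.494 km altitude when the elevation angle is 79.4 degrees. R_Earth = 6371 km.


h = 27788.494 km, el = 79.4 deg
d = -R_E*sin(el) + sqrt((R_E*sin(el))^2 + 2*R_E*h + h^2)
d = -6371.0000*sin(1.3858) + sqrt((6371.0000*0.9829353)^2 + 2*6371.0000*27788.494 + 27788.494^2)
d = 27877.1031 km

27877.1031 km


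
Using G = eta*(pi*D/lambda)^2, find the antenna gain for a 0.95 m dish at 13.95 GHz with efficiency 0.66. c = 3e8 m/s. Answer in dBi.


lambda = c/f = 3e8 / 1.395e+10 = 0.02150538 m
G = eta*(pi*D/lambda)^2 = 0.66*(pi*0.95/0.02150538)^2
G = 12711.4999 (linear)
G = 10*log10(12711.4999) = 41.0420 dBi

41.0420 dBi


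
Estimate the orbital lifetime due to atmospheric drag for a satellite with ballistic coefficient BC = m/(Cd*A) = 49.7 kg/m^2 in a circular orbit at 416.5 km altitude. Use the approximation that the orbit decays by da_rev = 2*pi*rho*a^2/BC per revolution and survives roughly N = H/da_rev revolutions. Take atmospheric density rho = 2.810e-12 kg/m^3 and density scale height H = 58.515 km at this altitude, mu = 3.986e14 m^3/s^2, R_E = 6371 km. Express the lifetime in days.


a = R_E + alt = 6787.5000 km = 6.7875e+06 m
da_rev = 2*pi*rho*a^2/BC = 2*pi*2.810e-12*(6.7875e+06)^2/49.7 = 16.366261 m per revolution
N = H/da_rev = 58515.0000 m / 16.366261 m = 3575.3431 revolutions
P = 2*pi*sqrt(a^3/mu) = 5565.1386 s
lifetime = N*P = 3575.3431 * 5565.1386 = 1.989728e+07 s = 230.2926 days

230.2926 days


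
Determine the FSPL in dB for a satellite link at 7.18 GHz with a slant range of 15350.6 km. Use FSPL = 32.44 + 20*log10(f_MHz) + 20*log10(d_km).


f = 7.18 GHz = 7180.0000 MHz
d = 15350.6 km
FSPL = 32.44 + 20*log10(7180.0000) + 20*log10(15350.6)
FSPL = 32.44 + 77.1225 + 83.7225
FSPL = 193.2850 dB

193.2850 dB


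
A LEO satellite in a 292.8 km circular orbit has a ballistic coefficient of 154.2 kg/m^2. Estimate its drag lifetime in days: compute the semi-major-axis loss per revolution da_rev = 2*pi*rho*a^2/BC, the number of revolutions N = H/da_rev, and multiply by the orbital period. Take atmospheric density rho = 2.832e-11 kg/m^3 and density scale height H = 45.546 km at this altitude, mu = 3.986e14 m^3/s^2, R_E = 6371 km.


a = R_E + alt = 6663.8000 km = 6.6638e+06 m
da_rev = 2*pi*rho*a^2/BC = 2*pi*2.832e-11*(6.6638e+06)^2/154.2 = 51.242776 m per revolution
N = H/da_rev = 45546.0000 m / 51.242776 m = 888.8277 revolutions
P = 2*pi*sqrt(a^3/mu) = 5413.6996 s
lifetime = N*P = 888.8277 * 5413.6996 = 4.8118463e+06 s = 55.6927 days

55.6927 days


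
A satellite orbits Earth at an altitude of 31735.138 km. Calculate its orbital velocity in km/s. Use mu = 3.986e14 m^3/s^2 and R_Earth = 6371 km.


r = R_E + alt = 6371.0 + 31735.138 = 38106.1380 km = 3.8106138e+07 m
v = sqrt(mu/r) = sqrt(3.986e14 / 3.8106138e+07) = 3234.2321 m/s = 3.2342 km/s

3.2342 km/s


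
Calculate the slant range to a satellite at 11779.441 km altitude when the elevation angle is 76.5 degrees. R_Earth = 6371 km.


h = 11779.441 km, el = 76.5 deg
d = -R_E*sin(el) + sqrt((R_E*sin(el))^2 + 2*R_E*h + h^2)
d = -6371.0000*sin(1.3352) + sqrt((6371.0000*0.9723699)^2 + 2*6371.0000*11779.441 + 11779.441^2)
d = 11894.4344 km

11894.4344 km


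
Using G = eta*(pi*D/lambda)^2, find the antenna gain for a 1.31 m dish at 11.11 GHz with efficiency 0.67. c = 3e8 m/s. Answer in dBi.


lambda = c/f = 3e8 / 1.111e+10 = 0.0270027 m
G = eta*(pi*D/lambda)^2 = 0.67*(pi*1.31/0.0270027)^2
G = 15563.3379 (linear)
G = 10*log10(15563.3379) = 41.9210 dBi

41.9210 dBi


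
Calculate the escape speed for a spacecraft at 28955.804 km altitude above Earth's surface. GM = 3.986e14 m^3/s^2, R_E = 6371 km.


r = 6371.0 + 28955.804 = 35326.8040 km = 3.5326804e+07 m
v_esc = sqrt(2*mu/r) = sqrt(2*3.986e14 / 3.5326804e+07)
v_esc = 4750.4141 m/s = 4.7504 km/s

4.7504 km/s


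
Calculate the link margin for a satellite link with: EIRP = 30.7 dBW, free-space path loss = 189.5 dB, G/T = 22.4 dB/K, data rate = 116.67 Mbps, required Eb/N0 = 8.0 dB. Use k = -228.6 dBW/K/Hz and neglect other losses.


C/N0 = EIRP - FSPL + G/T - k = 30.7 - 189.5 + 22.4 - (-228.6)
C/N0 = 92.2000 dB-Hz
R_b = 116.67 Mbps = 1.1667e+08 bps -> 10*log10(R_b) = 80.6696 dB-Hz
Eb/N0 = C/N0 - 10*log10(R_b) = 92.2000 - 80.6696 = 11.5304 dB
Margin = Eb/N0 - Eb/N0_req = 11.5304 - 8.0 = 3.5304 dB (link closes)

3.5304 dB


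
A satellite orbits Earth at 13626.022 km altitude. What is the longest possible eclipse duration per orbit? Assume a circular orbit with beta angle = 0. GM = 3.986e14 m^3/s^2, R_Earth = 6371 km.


r = 19997.0220 km
T = 469.0379 min
Eclipse fraction = arcsin(R_E/r)/pi = arcsin(6371.0000/19997.0220)/pi
= arcsin(0.3185974)/pi = 0.1032118
Eclipse duration = 0.1032118 * 469.0379 = 48.4103 min

48.4103 minutes


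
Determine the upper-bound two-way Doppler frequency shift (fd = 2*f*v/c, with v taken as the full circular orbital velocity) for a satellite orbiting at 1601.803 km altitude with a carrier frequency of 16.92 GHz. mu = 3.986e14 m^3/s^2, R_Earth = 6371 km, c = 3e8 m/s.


r = 7.972803e+06 m
v = sqrt(mu/r) = 7070.7117 m/s (worst-case radial velocity)
f = 16.92 GHz = 1.692e+10 Hz
fd = 2*f*v/c = 2*1.692e+10*7070.7117/3.0e+08
fd = 797576.2812 Hz

797576.2812 Hz


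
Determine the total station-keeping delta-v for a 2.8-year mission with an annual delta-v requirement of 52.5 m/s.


dV = rate * years = 52.5 * 2.8
dV = 147.0000 m/s

147.0000 m/s


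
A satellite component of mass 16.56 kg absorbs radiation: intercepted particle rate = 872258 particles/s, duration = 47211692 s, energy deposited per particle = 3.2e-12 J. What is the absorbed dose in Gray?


Total energy deposited = rate * time * E_per
  = 872258 * 47211692 * 3.2e-12 = 131.7785 J
Dose = E_total / mass = 131.7785 / 16.56
Dose = 7.9576 Gy

7.9576 Gy


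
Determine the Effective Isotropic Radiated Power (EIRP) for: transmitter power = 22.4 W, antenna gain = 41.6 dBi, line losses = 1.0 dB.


Pt = 22.4 W = 13.5025 dBW
EIRP = Pt_dBW + Gt - losses = 13.5025 + 41.6 - 1.0 = 54.1025 dBW

54.1025 dBW


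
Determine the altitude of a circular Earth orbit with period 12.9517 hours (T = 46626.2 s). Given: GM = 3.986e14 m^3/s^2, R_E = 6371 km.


T = 46626.2 s
r = (mu*T^2/(4*pi^2))^(1/3) = (3.986e14 * 46626.2^2 / (4*pi^2))^(1/3)
r = 2.7999216e+07 m = 27999.2158 km
alt = r - R_E = 27999.2158 - 6371 = 21628.2158 km

21628.2158 km


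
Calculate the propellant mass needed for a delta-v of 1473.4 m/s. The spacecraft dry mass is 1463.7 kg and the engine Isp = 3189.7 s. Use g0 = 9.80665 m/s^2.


ve = Isp * g0 = 3189.7 * 9.80665 = 31280.271505 m/s
mass ratio = exp(dv/ve) = exp(1473.4/31280.271505) = 1.04823015
m_prop = m_dry * (mr - 1) = 1463.7 * (1.04823015 - 1)
m_prop = 70.5945 kg

70.5945 kg


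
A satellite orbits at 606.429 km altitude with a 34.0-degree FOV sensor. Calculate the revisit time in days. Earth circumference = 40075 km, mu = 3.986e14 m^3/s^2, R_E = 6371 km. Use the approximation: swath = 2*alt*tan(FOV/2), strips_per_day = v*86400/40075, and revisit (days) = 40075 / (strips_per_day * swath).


swath = 2*606.429*tan(0.296706) = 370.8079 km
v = sqrt(mu/r) = 7558.2445 m/s = 7.5582 km/s
strips/day = v*86400/40075 = 7.5582*86400/40075 = 16.2953
coverage/day = strips * swath = 16.2953 * 370.8079 = 6042.4091 km
revisit = 40075 / 6042.4091 = 6.6323 days

6.6323 days


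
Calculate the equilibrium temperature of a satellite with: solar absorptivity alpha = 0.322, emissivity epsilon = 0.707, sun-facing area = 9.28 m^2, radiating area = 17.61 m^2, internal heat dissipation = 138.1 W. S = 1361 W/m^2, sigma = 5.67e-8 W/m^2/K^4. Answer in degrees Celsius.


Numerator = alpha*S*A_sun + Q_int = 0.322*1361*9.28 + 138.1 = 4204.9858 W
Denominator = eps*sigma*A_rad = 0.707*5.67e-8*17.61 = 7.0593031e-07 W/K^4
T^4 = 5.9566585e+09 K^4
T = 277.8118 K = 4.6618 C

4.6618 degrees Celsius


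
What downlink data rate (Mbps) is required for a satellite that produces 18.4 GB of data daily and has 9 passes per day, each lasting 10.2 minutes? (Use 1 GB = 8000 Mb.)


total contact time = 9 * 10.2 * 60 = 5508.0000 s
data = 18.4 GB = 147200.0000 Mb
rate = 147200.0000 / 5508.0000 = 26.7248 Mbps

26.7248 Mbps


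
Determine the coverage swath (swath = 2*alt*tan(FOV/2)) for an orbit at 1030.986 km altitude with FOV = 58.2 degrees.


FOV = 58.2 deg = 1.0158 rad
swath = 2 * alt * tan(FOV/2) = 2 * 1030.986 * tan(0.5078908)
swath = 2 * 1030.986 * 0.5565929
swath = 1147.6789 km

1147.6789 km


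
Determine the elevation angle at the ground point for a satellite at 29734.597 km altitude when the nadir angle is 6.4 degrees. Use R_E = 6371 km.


r = R_E + alt = 36105.5970 km
Law of sines in the satellite / Earth-center / ground-point triangle:
  sin(nadir)/R_E = sin(90 + el)/r  =>  cos(el) = (r/R_E)*sin(nadir)
cos(el) = (36105.5970 / 6371.0000) * sin(6.4 deg) = 0.6317144
el = arccos(0.6317144) = 50.8233 deg
(Earth-central angle = 90 - nadir - el = 32.7767 deg)

50.8233 degrees


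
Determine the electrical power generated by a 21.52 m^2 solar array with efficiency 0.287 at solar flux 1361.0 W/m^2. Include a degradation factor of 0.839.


P = area * eta * S * degradation
P = 21.52 * 0.287 * 1361.0 * 0.839
P = 7052.5188 W

7052.5188 W


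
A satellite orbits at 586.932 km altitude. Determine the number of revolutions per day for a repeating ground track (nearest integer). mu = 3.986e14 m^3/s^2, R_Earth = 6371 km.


r = 6.957932e+06 m
T = 2*pi*sqrt(r^3/mu) = 5776.0573 s = 96.2676 min
revs/day = 1440 / 96.2676 = 14.9583
Rounded: 15 revolutions per day

15 revolutions per day


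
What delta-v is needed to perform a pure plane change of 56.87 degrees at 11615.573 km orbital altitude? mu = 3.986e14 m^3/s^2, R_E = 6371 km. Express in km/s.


r = 17986.5730 km = 1.7986573e+07 m
V = sqrt(mu/r) = 4707.5445 m/s
di = 56.87 deg = 0.9925687 rad
dV = 2*V*sin(di/2) = 2*4707.5445*sin(0.4962844)
dV = 4483.1026 m/s = 4.4831 km/s

4.4831 km/s


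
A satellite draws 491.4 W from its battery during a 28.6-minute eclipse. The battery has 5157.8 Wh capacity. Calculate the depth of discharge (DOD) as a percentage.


E_used = P * t / 60 = 491.4 * 28.6 / 60 = 234.2340 Wh
DOD = E_used / E_total * 100 = 234.2340 / 5157.8 * 100
DOD = 4.5414 %

4.5414 %


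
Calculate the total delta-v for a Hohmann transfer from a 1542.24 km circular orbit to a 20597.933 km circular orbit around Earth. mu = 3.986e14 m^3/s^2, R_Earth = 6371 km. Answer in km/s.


r1 = 7913.2400 km = 7.91324e+06 m
r2 = 26968.9330 km = 2.6968933e+07 m
dv1 = sqrt(mu/r1)*(sqrt(2*r2/(r1+r2)) - 1) = 1728.1721 m/s
dv2 = sqrt(mu/r2)*(1 - sqrt(2*r1/(r1+r2))) = 1254.9055 m/s
total dv = |dv1| + |dv2| = 1728.1721 + 1254.9055 = 2983.0776 m/s = 2.9831 km/s

2.9831 km/s


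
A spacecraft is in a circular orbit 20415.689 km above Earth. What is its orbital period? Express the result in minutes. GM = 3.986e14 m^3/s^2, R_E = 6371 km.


r = 26786.6890 km = 2.6786689e+07 m
T = 2*pi*sqrt(r^3/mu) = 2*pi*sqrt(1.9220165e+22 / 3.986e14)
T = 43630.4582 s = 727.1743 min

727.1743 minutes


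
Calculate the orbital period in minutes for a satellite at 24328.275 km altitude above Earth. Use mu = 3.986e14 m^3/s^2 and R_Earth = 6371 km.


r = 30699.2750 km = 3.0699275e+07 m
T = 2*pi*sqrt(r^3/mu) = 2*pi*sqrt(2.8932393e+22 / 3.986e14)
T = 53530.7589 s = 892.1793 min

892.1793 minutes


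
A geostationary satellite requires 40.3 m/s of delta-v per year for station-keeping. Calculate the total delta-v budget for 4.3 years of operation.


dV = rate * years = 40.3 * 4.3
dV = 173.2900 m/s

173.2900 m/s


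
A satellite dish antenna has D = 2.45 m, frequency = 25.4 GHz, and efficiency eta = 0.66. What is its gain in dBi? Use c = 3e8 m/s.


lambda = c/f = 3e8 / 2.54e+10 = 0.01181102 m
G = eta*(pi*D/lambda)^2 = 0.66*(pi*2.45/0.01181102)^2
G = 280285.5919 (linear)
G = 10*log10(280285.5919) = 54.4760 dBi

54.4760 dBi


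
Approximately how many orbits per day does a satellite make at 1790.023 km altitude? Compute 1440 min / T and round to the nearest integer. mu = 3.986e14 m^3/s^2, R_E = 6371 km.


r = 8.161023e+06 m
T = 2*pi*sqrt(r^3/mu) = 7337.1623 s = 122.2860 min
revs/day = 1440 / 122.2860 = 11.7757
Rounded: 12 revolutions per day

12 revolutions per day


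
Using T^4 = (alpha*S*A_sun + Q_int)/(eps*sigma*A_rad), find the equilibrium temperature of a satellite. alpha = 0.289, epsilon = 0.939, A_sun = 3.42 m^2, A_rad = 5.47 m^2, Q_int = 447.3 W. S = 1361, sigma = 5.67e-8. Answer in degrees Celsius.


Numerator = alpha*S*A_sun + Q_int = 0.289*1361*3.42 + 447.3 = 1792.4852 W
Denominator = eps*sigma*A_rad = 0.939*5.67e-8*5.47 = 2.9122991e-07 W/K^4
T^4 = 6.1548801e+09 K^4
T = 280.0947 K = 6.9447 C

6.9447 degrees Celsius


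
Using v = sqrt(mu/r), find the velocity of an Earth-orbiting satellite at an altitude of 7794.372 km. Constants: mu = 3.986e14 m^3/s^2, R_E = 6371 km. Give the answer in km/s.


r = R_E + alt = 6371.0 + 7794.372 = 14165.3720 km = 1.4165372e+07 m
v = sqrt(mu/r) = sqrt(3.986e14 / 1.4165372e+07) = 5304.6246 m/s = 5.3046 km/s

5.3046 km/s


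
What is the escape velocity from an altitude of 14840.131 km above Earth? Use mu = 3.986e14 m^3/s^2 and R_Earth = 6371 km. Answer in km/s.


r = 6371.0 + 14840.131 = 21211.1310 km = 2.1211131e+07 m
v_esc = sqrt(2*mu/r) = sqrt(2*3.986e14 / 2.1211131e+07)
v_esc = 6130.5824 m/s = 6.1306 km/s

6.1306 km/s


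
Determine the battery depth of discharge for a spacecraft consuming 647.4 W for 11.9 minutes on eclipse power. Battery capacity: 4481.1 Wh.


E_used = P * t / 60 = 647.4 * 11.9 / 60 = 128.4010 Wh
DOD = E_used / E_total * 100 = 128.4010 / 4481.1 * 100
DOD = 2.8654 %

2.8654 %


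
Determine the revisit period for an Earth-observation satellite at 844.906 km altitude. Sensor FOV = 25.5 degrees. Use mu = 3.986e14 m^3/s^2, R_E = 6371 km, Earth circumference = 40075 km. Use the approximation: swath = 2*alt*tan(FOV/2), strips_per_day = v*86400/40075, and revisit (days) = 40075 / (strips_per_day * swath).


swath = 2*844.906*tan(0.2225295) = 382.3654 km
v = sqrt(mu/r) = 7432.2997 m/s = 7.4323 km/s
strips/day = v*86400/40075 = 7.4323*86400/40075 = 16.0237
coverage/day = strips * swath = 16.0237 * 382.3654 = 6126.9175 km
revisit = 40075 / 6126.9175 = 6.5408 days

6.5408 days


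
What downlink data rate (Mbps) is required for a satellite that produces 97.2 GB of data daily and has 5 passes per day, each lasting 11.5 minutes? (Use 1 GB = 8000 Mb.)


total contact time = 5 * 11.5 * 60 = 3450.0000 s
data = 97.2 GB = 777600.0000 Mb
rate = 777600.0000 / 3450.0000 = 225.3913 Mbps

225.3913 Mbps


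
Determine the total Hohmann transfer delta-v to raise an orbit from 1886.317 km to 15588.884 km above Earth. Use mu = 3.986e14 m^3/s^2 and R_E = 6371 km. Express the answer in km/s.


r1 = 8257.3170 km = 8.257317e+06 m
r2 = 21959.8840 km = 2.1959884e+07 m
dv1 = sqrt(mu/r1)*(sqrt(2*r2/(r1+r2)) - 1) = 1428.4673 m/s
dv2 = sqrt(mu/r2)*(1 - sqrt(2*r1/(r1+r2))) = 1110.7914 m/s
total dv = |dv1| + |dv2| = 1428.4673 + 1110.7914 = 2539.2587 m/s = 2.5393 km/s

2.5393 km/s


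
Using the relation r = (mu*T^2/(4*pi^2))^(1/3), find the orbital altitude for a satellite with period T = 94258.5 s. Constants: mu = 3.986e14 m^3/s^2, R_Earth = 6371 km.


T = 94258.5 s
r = (mu*T^2/(4*pi^2))^(1/3) = (3.986e14 * 94258.5^2 / (4*pi^2))^(1/3)
r = 4.4765098e+07 m = 44765.0976 km
alt = r - R_E = 44765.0976 - 6371 = 38394.0976 km

38394.0976 km


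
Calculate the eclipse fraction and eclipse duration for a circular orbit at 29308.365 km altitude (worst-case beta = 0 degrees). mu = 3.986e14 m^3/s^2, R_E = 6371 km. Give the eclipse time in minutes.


r = 35679.3650 km
T = 1117.8554 min
Eclipse fraction = arcsin(R_E/r)/pi = arcsin(6371.0000/35679.3650)/pi
= arcsin(0.1785626)/pi = 0.0571447
Eclipse duration = 0.0571447 * 1117.8554 = 63.8795 min

63.8795 minutes


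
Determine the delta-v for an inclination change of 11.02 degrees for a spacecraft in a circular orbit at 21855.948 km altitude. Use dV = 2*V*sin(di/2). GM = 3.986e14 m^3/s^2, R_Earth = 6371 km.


r = 28226.9480 km = 2.8226948e+07 m
V = sqrt(mu/r) = 3757.8262 m/s
di = 11.02 deg = 0.1923353 rad
dV = 2*V*sin(di/2) = 2*3757.8262*sin(0.09616764)
dV = 721.6490 m/s = 0.721649 km/s

0.7216 km/s


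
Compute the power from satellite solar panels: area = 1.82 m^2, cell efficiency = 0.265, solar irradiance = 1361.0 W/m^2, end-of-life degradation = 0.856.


P = area * eta * S * degradation
P = 1.82 * 0.265 * 1361.0 * 0.856
P = 561.8872 W

561.8872 W


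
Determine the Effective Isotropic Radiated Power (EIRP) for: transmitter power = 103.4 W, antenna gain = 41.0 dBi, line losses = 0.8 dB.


Pt = 103.4 W = 20.1452 dBW
EIRP = Pt_dBW + Gt - losses = 20.1452 + 41.0 - 0.8 = 60.3452 dBW

60.3452 dBW


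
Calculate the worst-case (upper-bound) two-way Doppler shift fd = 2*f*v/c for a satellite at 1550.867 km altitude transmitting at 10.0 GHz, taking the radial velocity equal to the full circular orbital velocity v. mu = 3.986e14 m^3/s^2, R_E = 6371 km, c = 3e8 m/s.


r = 7.921867e+06 m
v = sqrt(mu/r) = 7093.4069 m/s (worst-case radial velocity)
f = 10.0 GHz = 1.0e+10 Hz
fd = 2*f*v/c = 2*1.0e+10*7093.4069/3.0e+08
fd = 472893.7941 Hz

472893.7941 Hz


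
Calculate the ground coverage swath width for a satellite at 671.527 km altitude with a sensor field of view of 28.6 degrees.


FOV = 28.6 deg = 0.4991642 rad
swath = 2 * alt * tan(FOV/2) = 2 * 671.527 * tan(0.2495821)
swath = 2 * 671.527 * 0.2548968
swath = 342.3402 km

342.3402 km


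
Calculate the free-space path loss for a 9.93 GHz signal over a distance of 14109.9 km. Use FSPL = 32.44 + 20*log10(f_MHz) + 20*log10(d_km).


f = 9.93 GHz = 9930.0000 MHz
d = 14109.9 km
FSPL = 32.44 + 20*log10(9930.0000) + 20*log10(14109.9)
FSPL = 32.44 + 79.9390 + 82.9905
FSPL = 195.3695 dB

195.3695 dB


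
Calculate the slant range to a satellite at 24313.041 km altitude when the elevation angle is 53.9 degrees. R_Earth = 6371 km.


h = 24313.041 km, el = 53.9 deg
d = -R_E*sin(el) + sqrt((R_E*sin(el))^2 + 2*R_E*h + h^2)
d = -6371.0000*sin(0.9407325) + sqrt((6371.0000*0.8079899)^2 + 2*6371.0000*24313.041 + 24313.041^2)
d = 25305.8608 km

25305.8608 km


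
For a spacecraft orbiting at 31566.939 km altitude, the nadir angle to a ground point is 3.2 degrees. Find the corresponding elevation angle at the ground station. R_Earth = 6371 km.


r = R_E + alt = 37937.9390 km
Law of sines in the satellite / Earth-center / ground-point triangle:
  sin(nadir)/R_E = sin(90 + el)/r  =>  cos(el) = (r/R_E)*sin(nadir)
cos(el) = (37937.9390 / 6371.0000) * sin(3.2 deg) = 0.3324051
el = arccos(0.3324051) = 70.5852 deg
(Earth-central angle = 90 - nadir - el = 16.2148 deg)

70.5852 degrees


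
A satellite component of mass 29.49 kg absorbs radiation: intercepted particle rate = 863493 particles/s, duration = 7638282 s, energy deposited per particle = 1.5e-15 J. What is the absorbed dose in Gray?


Total energy deposited = rate * time * E_per
  = 863493 * 7638282 * 1.5e-15 = 0.009893405 J
Dose = E_total / mass = 0.009893405 / 29.49
Dose = 3.3548337e-04 Gy

3.3548e-04 Gy


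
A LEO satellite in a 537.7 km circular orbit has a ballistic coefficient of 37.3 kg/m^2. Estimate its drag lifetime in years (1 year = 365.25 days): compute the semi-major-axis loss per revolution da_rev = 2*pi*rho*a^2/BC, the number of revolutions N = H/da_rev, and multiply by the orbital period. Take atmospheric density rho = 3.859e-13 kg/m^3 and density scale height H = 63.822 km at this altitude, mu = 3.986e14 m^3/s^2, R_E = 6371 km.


a = R_E + alt = 6908.7000 km = 6.9087e+06 m
da_rev = 2*pi*rho*a^2/BC = 2*pi*3.859e-13*(6.9087e+06)^2/37.3 = 3.102691 m per revolution
N = H/da_rev = 63822.0000 m / 3.102691 m = 20569.8879 revolutions
P = 2*pi*sqrt(a^3/mu) = 5714.8617 s
lifetime = N*P = 20569.8879 * 5714.8617 = 1.1755406e+08 s = 1360.5794 days
years = 1360.5794 / 365.25 = 3.7251 years

3.7251 years


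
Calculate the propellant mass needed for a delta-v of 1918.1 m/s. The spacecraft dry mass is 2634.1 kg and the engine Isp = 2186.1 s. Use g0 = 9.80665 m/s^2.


ve = Isp * g0 = 2186.1 * 9.80665 = 21438.317565 m/s
mass ratio = exp(dv/ve) = exp(1918.1/21438.317565) = 1.09359523
m_prop = m_dry * (mr - 1) = 2634.1 * (1.09359523 - 1)
m_prop = 246.5392 kg

246.5392 kg


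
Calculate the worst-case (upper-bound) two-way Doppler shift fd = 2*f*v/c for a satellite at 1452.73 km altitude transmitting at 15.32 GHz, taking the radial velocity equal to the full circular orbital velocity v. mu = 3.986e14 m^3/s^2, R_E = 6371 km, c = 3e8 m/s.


r = 7.82373e+06 m
v = sqrt(mu/r) = 7137.7564 m/s (worst-case radial velocity)
f = 15.32 GHz = 1.532e+10 Hz
fd = 2*f*v/c = 2*1.532e+10*7137.7564/3.0e+08
fd = 729002.8501 Hz

729002.8501 Hz


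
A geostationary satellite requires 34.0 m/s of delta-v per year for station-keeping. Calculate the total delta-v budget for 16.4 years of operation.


dV = rate * years = 34.0 * 16.4
dV = 557.6000 m/s

557.6000 m/s


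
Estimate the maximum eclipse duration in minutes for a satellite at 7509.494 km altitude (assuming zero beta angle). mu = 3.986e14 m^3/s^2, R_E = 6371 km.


r = 13880.4940 km
T = 271.2485 min
Eclipse fraction = arcsin(R_E/r)/pi = arcsin(6371.0000/13880.4940)/pi
= arcsin(0.4589894)/pi = 0.1517884
Eclipse duration = 0.1517884 * 271.2485 = 41.1724 min

41.1724 minutes


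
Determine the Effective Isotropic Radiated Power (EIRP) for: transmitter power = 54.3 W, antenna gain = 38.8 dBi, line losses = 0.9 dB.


Pt = 54.3 W = 17.3480 dBW
EIRP = Pt_dBW + Gt - losses = 17.3480 + 38.8 - 0.9 = 55.2480 dBW

55.2480 dBW


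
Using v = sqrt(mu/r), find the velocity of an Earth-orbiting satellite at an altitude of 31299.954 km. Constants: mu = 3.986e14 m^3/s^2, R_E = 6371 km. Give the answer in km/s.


r = R_E + alt = 6371.0 + 31299.954 = 37670.9540 km = 3.7670954e+07 m
v = sqrt(mu/r) = sqrt(3.986e14 / 3.7670954e+07) = 3252.8597 m/s = 3.2529 km/s

3.2529 km/s


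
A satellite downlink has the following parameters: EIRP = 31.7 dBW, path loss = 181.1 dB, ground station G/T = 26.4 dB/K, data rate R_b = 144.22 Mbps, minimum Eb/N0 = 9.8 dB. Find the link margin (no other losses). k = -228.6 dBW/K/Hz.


C/N0 = EIRP - FSPL + G/T - k = 31.7 - 181.1 + 26.4 - (-228.6)
C/N0 = 105.6000 dB-Hz
R_b = 144.22 Mbps = 1.4422e+08 bps -> 10*log10(R_b) = 81.5903 dB-Hz
Eb/N0 = C/N0 - 10*log10(R_b) = 105.6000 - 81.5903 = 24.0097 dB
Margin = Eb/N0 - Eb/N0_req = 24.0097 - 9.8 = 14.2097 dB (link closes)

14.2097 dB


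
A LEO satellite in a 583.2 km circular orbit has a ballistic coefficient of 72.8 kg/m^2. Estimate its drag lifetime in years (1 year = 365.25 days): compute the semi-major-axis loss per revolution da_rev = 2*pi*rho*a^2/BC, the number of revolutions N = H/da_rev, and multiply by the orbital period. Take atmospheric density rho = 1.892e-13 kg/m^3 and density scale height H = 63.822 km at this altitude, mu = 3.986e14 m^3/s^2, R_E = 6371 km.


a = R_E + alt = 6954.2000 km = 6.9542e+06 m
da_rev = 2*pi*rho*a^2/BC = 2*pi*1.892e-13*(6.9542e+06)^2/72.8 = 0.789703339 m per revolution
N = H/da_rev = 63822.0000 m / 0.789703339 m = 80817.6904 revolutions
P = 2*pi*sqrt(a^3/mu) = 5771.4108 s
lifetime = N*P = 80817.6904 * 5771.4108 = 4.6643209e+08 s = 5398.5196 days
years = 5398.5196 / 365.25 = 14.7803 years

14.7803 years


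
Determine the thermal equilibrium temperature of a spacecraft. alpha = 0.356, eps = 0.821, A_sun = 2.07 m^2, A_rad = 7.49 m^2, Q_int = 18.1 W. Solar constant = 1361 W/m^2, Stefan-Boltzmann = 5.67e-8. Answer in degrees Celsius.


Numerator = alpha*S*A_sun + Q_int = 0.356*1361*2.07 + 18.1 = 1021.0481 W
Denominator = eps*sigma*A_rad = 0.821*5.67e-8*7.49 = 3.4866474e-07 W/K^4
T^4 = 2.9284524e+09 K^4
T = 232.6267 K = -40.5233 C

-40.5233 degrees Celsius


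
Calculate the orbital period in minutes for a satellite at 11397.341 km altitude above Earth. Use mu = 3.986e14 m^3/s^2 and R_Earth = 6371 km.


r = 17768.3410 km = 1.7768341e+07 m
T = 2*pi*sqrt(r^3/mu) = 2*pi*sqrt(5.609713e+21 / 3.986e14)
T = 23571.1918 s = 392.8532 min

392.8532 minutes


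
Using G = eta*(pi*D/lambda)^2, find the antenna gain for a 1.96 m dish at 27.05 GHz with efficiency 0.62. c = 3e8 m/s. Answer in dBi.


lambda = c/f = 3e8 / 2.705e+10 = 0.01109057 m
G = eta*(pi*D/lambda)^2 = 0.62*(pi*1.96/0.01109057)^2
G = 191115.3663 (linear)
G = 10*log10(191115.3663) = 52.8130 dBi

52.8130 dBi


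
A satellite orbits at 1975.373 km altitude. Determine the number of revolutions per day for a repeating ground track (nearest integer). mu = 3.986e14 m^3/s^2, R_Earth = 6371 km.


r = 8.346373e+06 m
T = 2*pi*sqrt(r^3/mu) = 7588.5344 s = 126.4756 min
revs/day = 1440 / 126.4756 = 11.3856
Rounded: 11 revolutions per day

11 revolutions per day


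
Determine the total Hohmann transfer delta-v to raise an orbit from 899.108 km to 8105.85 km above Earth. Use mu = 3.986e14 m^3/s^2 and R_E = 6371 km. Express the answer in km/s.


r1 = 7270.1080 km = 7.270108e+06 m
r2 = 14476.8500 km = 1.447685e+07 m
dv1 = sqrt(mu/r1)*(sqrt(2*r2/(r1+r2)) - 1) = 1139.2562 m/s
dv2 = sqrt(mu/r2)*(1 - sqrt(2*r1/(r1+r2))) = 956.6507 m/s
total dv = |dv1| + |dv2| = 1139.2562 + 956.6507 = 2095.9068 m/s = 2.0959 km/s

2.0959 km/s


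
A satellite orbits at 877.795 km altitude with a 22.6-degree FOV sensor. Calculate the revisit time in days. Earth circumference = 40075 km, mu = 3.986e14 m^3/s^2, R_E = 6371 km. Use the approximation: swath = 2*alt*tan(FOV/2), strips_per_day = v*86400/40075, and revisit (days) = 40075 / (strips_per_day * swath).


swath = 2*877.795*tan(0.1972222) = 350.8015 km
v = sqrt(mu/r) = 7415.4197 m/s = 7.4154 km/s
strips/day = v*86400/40075 = 7.4154*86400/40075 = 15.9873
coverage/day = strips * swath = 15.9873 * 350.8015 = 5608.3794 km
revisit = 40075 / 5608.3794 = 7.1456 days

7.1456 days


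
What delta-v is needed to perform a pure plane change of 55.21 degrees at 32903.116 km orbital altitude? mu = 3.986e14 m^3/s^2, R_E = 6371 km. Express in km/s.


r = 39274.1160 km = 3.9274116e+07 m
V = sqrt(mu/r) = 3185.7775 m/s
di = 55.21 deg = 0.9635963 rad
dV = 2*V*sin(di/2) = 2*3185.7775*sin(0.4817981)
dV = 2952.4089 m/s = 2.9524 km/s

2.9524 km/s


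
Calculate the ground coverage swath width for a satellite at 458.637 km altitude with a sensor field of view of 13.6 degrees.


FOV = 13.6 deg = 0.2373648 rad
swath = 2 * alt * tan(FOV/2) = 2 * 458.637 * tan(0.1186824)
swath = 2 * 458.637 * 0.1192428
swath = 109.3783 km

109.3783 km


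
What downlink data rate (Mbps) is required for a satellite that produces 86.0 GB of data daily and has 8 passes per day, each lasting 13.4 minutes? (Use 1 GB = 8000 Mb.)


total contact time = 8 * 13.4 * 60 = 6432.0000 s
data = 86.0 GB = 688000.0000 Mb
rate = 688000.0000 / 6432.0000 = 106.9652 Mbps

106.9652 Mbps


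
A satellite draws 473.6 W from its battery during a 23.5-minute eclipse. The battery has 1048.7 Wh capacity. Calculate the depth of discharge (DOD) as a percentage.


E_used = P * t / 60 = 473.6 * 23.5 / 60 = 185.4933 Wh
DOD = E_used / E_total * 100 = 185.4933 / 1048.7 * 100
DOD = 17.6879 %

17.6879 %


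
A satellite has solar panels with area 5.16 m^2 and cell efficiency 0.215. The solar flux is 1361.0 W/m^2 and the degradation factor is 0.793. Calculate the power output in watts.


P = area * eta * S * degradation
P = 5.16 * 0.215 * 1361.0 * 0.793
P = 1197.3455 W

1197.3455 W


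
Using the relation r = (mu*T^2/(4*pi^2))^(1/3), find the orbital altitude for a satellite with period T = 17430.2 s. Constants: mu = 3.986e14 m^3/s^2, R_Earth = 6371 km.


T = 17430.2 s
r = (mu*T^2/(4*pi^2))^(1/3) = (3.986e14 * 17430.2^2 / (4*pi^2))^(1/3)
r = 1.4529838e+07 m = 14529.8378 km
alt = r - R_E = 14529.8378 - 6371 = 8158.8378 km

8158.8378 km


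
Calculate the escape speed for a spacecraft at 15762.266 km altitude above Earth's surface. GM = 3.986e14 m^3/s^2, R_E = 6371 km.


r = 6371.0 + 15762.266 = 22133.2660 km = 2.2133266e+07 m
v_esc = sqrt(2*mu/r) = sqrt(2*3.986e14 / 2.2133266e+07)
v_esc = 6001.5150 m/s = 6.0015 km/s

6.0015 km/s


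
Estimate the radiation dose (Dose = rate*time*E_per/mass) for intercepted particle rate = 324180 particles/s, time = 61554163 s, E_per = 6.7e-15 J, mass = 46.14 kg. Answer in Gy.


Total energy deposited = rate * time * E_per
  = 324180 * 61554163 * 6.7e-15 = 0.133696 J
Dose = E_total / mass = 0.133696 / 46.14
Dose = 0.002897616 Gy

0.0029 Gy


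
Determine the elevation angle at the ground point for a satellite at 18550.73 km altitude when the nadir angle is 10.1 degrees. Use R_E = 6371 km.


r = R_E + alt = 24921.7300 km
Law of sines in the satellite / Earth-center / ground-point triangle:
  sin(nadir)/R_E = sin(90 + el)/r  =>  cos(el) = (r/R_E)*sin(nadir)
cos(el) = (24921.7300 / 6371.0000) * sin(10.1 deg) = 0.68599
el = arccos(0.68599) = 46.6865 deg
(Earth-central angle = 90 - nadir - el = 33.2135 deg)

46.6865 degrees


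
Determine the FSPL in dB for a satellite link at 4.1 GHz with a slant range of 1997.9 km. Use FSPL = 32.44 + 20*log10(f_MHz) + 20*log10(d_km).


f = 4.1 GHz = 4100.0000 MHz
d = 1997.9 km
FSPL = 32.44 + 20*log10(4100.0000) + 20*log10(1997.9)
FSPL = 32.44 + 72.2557 + 66.0115
FSPL = 170.7072 dB

170.7072 dB


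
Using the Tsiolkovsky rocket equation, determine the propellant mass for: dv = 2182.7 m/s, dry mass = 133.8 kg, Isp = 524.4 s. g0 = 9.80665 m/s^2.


ve = Isp * g0 = 524.4 * 9.80665 = 5142.607260 m/s
mass ratio = exp(dv/ve) = exp(2182.7/5142.607260) = 1.52872570
m_prop = m_dry * (mr - 1) = 133.8 * (1.52872570 - 1)
m_prop = 70.7435 kg

70.7435 kg


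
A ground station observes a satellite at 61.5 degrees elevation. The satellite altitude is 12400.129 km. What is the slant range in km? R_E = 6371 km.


h = 12400.129 km, el = 61.5 deg
d = -R_E*sin(el) + sqrt((R_E*sin(el))^2 + 2*R_E*h + h^2)
d = -6371.0000*sin(1.0734) + sqrt((6371.0000*0.8788171)^2 + 2*6371.0000*12400.129 + 12400.129^2)
d = 12924.3878 km

12924.3878 km


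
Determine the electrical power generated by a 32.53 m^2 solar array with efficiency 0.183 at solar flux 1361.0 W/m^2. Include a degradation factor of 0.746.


P = area * eta * S * degradation
P = 32.53 * 0.183 * 1361.0 * 0.746
P = 6044.1065 W

6044.1065 W


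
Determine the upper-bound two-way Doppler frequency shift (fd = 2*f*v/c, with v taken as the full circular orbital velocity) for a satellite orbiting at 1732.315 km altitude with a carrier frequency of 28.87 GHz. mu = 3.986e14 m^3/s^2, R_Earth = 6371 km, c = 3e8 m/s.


r = 8.103315e+06 m
v = sqrt(mu/r) = 7013.5401 m/s (worst-case radial velocity)
f = 28.87 GHz = 2.887e+10 Hz
fd = 2*f*v/c = 2*2.887e+10*7013.5401/3.0e+08
fd = 1.3498727e+06 Hz

1.3499e+06 Hz


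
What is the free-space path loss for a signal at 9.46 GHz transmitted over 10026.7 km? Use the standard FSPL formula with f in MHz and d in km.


f = 9.46 GHz = 9460.0000 MHz
d = 10026.7 km
FSPL = 32.44 + 20*log10(9460.0000) + 20*log10(10026.7)
FSPL = 32.44 + 79.5178 + 80.0232
FSPL = 191.9810 dB

191.9810 dB


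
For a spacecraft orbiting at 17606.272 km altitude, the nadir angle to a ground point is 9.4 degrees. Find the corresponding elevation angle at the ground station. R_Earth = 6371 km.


r = R_E + alt = 23977.2720 km
Law of sines in the satellite / Earth-center / ground-point triangle:
  sin(nadir)/R_E = sin(90 + el)/r  =>  cos(el) = (r/R_E)*sin(nadir)
cos(el) = (23977.2720 / 6371.0000) * sin(9.4 deg) = 0.6146776
el = arccos(0.6146776) = 52.0715 deg
(Earth-central angle = 90 - nadir - el = 28.5285 deg)

52.0715 degrees


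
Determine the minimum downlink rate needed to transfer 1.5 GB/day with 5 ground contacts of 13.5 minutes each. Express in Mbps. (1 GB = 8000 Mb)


total contact time = 5 * 13.5 * 60 = 4050.0000 s
data = 1.5 GB = 12000.0000 Mb
rate = 12000.0000 / 4050.0000 = 2.9630 Mbps

2.9630 Mbps


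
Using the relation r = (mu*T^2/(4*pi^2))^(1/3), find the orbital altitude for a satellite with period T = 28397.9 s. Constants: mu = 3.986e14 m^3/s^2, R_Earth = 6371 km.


T = 28397.9 s
r = (mu*T^2/(4*pi^2))^(1/3) = (3.986e14 * 28397.9^2 / (4*pi^2))^(1/3)
r = 2.0117932e+07 m = 20117.9320 km
alt = r - R_E = 20117.9320 - 6371 = 13746.9320 km

13746.9320 km


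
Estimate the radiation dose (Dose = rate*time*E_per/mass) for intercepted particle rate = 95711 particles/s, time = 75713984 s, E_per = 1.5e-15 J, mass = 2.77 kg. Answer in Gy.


Total energy deposited = rate * time * E_per
  = 95711 * 75713984 * 1.5e-15 = 0.01086999 J
Dose = E_total / mass = 0.01086999 / 2.77
Dose = 0.003924185 Gy

0.0039 Gy


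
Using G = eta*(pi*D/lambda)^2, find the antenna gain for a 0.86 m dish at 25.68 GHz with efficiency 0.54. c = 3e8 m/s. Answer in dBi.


lambda = c/f = 3e8 / 2.568e+10 = 0.01168224 m
G = eta*(pi*D/lambda)^2 = 0.54*(pi*0.86/0.01168224)^2
G = 28882.7098 (linear)
G = 10*log10(28882.7098) = 44.6064 dBi

44.6064 dBi


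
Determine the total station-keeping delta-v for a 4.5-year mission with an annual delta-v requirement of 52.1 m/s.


dV = rate * years = 52.1 * 4.5
dV = 234.4500 m/s

234.4500 m/s


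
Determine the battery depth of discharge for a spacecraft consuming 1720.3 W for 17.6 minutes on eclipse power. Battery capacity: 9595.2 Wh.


E_used = P * t / 60 = 1720.3 * 17.6 / 60 = 504.6213 Wh
DOD = E_used / E_total * 100 = 504.6213 / 9595.2 * 100
DOD = 5.2591 %

5.2591 %


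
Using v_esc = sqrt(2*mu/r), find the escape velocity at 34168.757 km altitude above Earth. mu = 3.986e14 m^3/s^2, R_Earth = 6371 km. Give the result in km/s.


r = 6371.0 + 34168.757 = 40539.7570 km = 4.0539757e+07 m
v_esc = sqrt(2*mu/r) = sqrt(2*3.986e14 / 4.0539757e+07)
v_esc = 4434.4838 m/s = 4.4345 km/s

4.4345 km/s


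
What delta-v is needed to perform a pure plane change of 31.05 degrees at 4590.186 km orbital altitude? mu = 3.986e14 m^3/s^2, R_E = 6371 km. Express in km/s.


r = 10961.1860 km = 1.0961186e+07 m
V = sqrt(mu/r) = 6030.3133 m/s
di = 31.05 deg = 0.5419247 rad
dV = 2*V*sin(di/2) = 2*6030.3133*sin(0.2709624)
dV = 3228.1330 m/s = 3.2281 km/s

3.2281 km/s


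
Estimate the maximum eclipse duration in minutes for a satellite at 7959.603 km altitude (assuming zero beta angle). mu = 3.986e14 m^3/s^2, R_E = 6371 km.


r = 14330.6030 km
T = 284.5487 min
Eclipse fraction = arcsin(R_E/r)/pi = arcsin(6371.0000/14330.6030)/pi
= arcsin(0.4445731)/pi = 0.1466446
Eclipse duration = 0.1466446 * 284.5487 = 41.7275 min

41.7275 minutes


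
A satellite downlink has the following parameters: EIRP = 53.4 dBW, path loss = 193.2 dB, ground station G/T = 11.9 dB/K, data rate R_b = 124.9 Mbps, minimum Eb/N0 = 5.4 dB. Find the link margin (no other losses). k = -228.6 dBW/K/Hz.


C/N0 = EIRP - FSPL + G/T - k = 53.4 - 193.2 + 11.9 - (-228.6)
C/N0 = 100.7000 dB-Hz
R_b = 124.9 Mbps = 1.249e+08 bps -> 10*log10(R_b) = 80.9656 dB-Hz
Eb/N0 = C/N0 - 10*log10(R_b) = 100.7000 - 80.9656 = 19.7344 dB
Margin = Eb/N0 - Eb/N0_req = 19.7344 - 5.4 = 14.3344 dB (link closes)

14.3344 dB


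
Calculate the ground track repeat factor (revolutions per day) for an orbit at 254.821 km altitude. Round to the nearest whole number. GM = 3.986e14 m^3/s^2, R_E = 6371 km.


r = 6.625821e+06 m
T = 2*pi*sqrt(r^3/mu) = 5367.4841 s = 89.4581 min
revs/day = 1440 / 89.4581 = 16.0969
Rounded: 16 revolutions per day

16 revolutions per day


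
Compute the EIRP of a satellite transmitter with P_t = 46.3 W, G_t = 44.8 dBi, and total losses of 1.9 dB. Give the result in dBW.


Pt = 46.3 W = 16.6558 dBW
EIRP = Pt_dBW + Gt - losses = 16.6558 + 44.8 - 1.9 = 59.5558 dBW

59.5558 dBW


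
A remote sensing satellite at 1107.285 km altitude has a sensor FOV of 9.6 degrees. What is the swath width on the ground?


FOV = 9.6 deg = 0.1675516 rad
swath = 2 * alt * tan(FOV/2) = 2 * 1107.285 * tan(0.0837758)
swath = 2 * 1107.285 * 0.08397235
swath = 185.9626 km

185.9626 km


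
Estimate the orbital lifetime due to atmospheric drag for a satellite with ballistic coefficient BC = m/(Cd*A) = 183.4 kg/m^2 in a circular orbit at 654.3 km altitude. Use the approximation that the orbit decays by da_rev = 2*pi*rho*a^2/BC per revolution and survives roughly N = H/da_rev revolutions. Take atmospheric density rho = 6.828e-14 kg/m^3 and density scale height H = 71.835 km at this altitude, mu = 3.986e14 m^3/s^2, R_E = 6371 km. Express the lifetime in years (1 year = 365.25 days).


a = R_E + alt = 7025.3000 km = 7.0253e+06 m
da_rev = 2*pi*rho*a^2/BC = 2*pi*6.828e-14*(7.0253e+06)^2/183.4 = 0.115452622 m per revolution
N = H/da_rev = 71835.0000 m / 0.115452622 m = 622203.2819 revolutions
P = 2*pi*sqrt(a^3/mu) = 5860.1473 s
lifetime = N*P = 622203.2819 * 5860.1473 = 3.6462029e+09 s = 42201.4223 days
years = 42201.4223 / 365.25 = 115.5412 years

115.5412 years


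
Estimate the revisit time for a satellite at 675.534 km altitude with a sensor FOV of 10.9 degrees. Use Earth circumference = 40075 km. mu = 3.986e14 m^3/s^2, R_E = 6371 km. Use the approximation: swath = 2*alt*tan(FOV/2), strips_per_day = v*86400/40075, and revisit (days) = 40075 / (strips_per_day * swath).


swath = 2*675.534*tan(0.09512044) = 128.9032 km
v = sqrt(mu/r) = 7521.0915 m/s = 7.5211 km/s
strips/day = v*86400/40075 = 7.5211*86400/40075 = 16.2152
coverage/day = strips * swath = 16.2152 * 128.9032 = 2090.1851 km
revisit = 40075 / 2090.1851 = 19.1729 days

19.1729 days


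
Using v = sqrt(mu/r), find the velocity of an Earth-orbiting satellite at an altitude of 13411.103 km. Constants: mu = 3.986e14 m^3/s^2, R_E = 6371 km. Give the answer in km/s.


r = R_E + alt = 6371.0 + 13411.103 = 19782.1030 km = 1.9782103e+07 m
v = sqrt(mu/r) = sqrt(3.986e14 / 1.9782103e+07) = 4488.8223 m/s = 4.4888 km/s

4.4888 km/s


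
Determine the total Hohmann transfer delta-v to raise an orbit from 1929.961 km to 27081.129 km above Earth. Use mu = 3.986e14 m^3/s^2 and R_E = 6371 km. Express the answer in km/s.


r1 = 8300.9610 km = 8.300961e+06 m
r2 = 33452.1290 km = 3.3452129e+07 m
dv1 = sqrt(mu/r1)*(sqrt(2*r2/(r1+r2)) - 1) = 1842.2250 m/s
dv2 = sqrt(mu/r2)*(1 - sqrt(2*r1/(r1+r2))) = 1275.2233 m/s
total dv = |dv1| + |dv2| = 1842.2250 + 1275.2233 = 3117.4483 m/s = 3.1174 km/s

3.1174 km/s
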